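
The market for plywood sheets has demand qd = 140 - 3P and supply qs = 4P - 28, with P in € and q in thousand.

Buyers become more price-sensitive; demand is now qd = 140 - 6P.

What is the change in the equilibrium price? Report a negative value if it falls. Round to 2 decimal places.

Original equilibrium: 140 - 3P = 4P - 28 gives 168 = 7P, so P = 24 and q = 68.
With the change applied: demand qd = 140 - 6P, supply qs = 4P - 28.
New equilibrium: 140 - 6P = 4P - 28 ⇒ 168 = 10P ⇒ P = 16.8, q = 39.2.
ΔP = 16.8 − 24 = -7.20.

-7.20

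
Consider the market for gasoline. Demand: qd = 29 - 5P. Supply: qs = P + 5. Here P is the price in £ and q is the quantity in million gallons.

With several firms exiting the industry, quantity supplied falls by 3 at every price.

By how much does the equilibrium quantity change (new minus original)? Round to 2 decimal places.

Initially, 29 - 5P = P + 5, so 24 = 6P and P = 4, q = 9.
After the shift, demand is qd = 29 - 5P and supply is qs = P + 2.
Equate the new curves: 29 - 5P = P + 2, giving 27 = 6P, P = 4.5, q = 6.5.
Δq = 6.5 − 9 = -2.50.

-2.50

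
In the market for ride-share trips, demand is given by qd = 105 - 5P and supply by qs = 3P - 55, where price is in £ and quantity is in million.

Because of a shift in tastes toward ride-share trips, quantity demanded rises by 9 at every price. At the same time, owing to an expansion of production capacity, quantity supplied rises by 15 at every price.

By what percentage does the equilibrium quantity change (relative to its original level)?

+255

Initially, 105 - 5P = 3P - 55, so 160 = 8P and P = 20, q = 5.
With the change applied: demand qd = 114 - 5P, supply qs = 3P - 40.
Clearing the new market: 114 - 5P = 3P - 40, so P = 19.25 and q = 17.75.
%Δq = (17.75 − 5) / 5 × 100 = +255%.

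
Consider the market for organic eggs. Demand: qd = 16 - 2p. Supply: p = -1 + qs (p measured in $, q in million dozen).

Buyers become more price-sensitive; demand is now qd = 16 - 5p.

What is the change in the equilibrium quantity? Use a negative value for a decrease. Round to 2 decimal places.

Initially, 16 - 2p = p + 1, so 15 = 3p and p = 5, q = 6.
After the shift, demand is qd = 16 - 5p and supply is qs = p + 1.
New equilibrium: 16 - 5p = p + 1 ⇒ 15 = 6p ⇒ p = 2.5, q = 3.5.
Δq = 3.5 − 6 = -2.50.

-2.50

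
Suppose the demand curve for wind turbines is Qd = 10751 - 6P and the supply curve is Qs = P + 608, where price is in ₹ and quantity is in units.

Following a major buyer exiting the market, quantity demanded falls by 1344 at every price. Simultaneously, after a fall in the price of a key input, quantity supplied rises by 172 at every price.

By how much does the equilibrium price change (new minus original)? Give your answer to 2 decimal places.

-216.57

Original equilibrium: 10751 - 6P = P + 608 gives 10143 = 7P, so P = 1449 and Q = 2057.
The shock moves the curves to Qd = 9407 - 6P and Qs = P + 780.
Clearing the new market: 9407 - 6P = P + 780, so P = 8627/7 ≈ 1232.4286 and Q = 14087/7 ≈ 2012.4286.
ΔP = 1232.4286 − 1449 = -216.57.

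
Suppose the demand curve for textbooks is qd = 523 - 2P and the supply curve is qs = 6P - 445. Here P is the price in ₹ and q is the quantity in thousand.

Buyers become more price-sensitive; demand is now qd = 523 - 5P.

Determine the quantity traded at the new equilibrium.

83

Solve the original market: 523 - 2P = 6P - 445, hence P = 121 and q = 281.
The new curves are qd = 523 - 5P (demand) and qs = 6P - 445 (supply).
New equilibrium: 523 - 5P = 6P - 445 ⇒ 968 = 11P ⇒ P = 88, q = 83.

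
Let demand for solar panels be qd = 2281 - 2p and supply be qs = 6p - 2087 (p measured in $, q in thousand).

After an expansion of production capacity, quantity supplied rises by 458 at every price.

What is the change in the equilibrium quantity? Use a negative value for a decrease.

Solve the original market: 2281 - 2p = 6p - 2087, hence p = 546 and q = 1189.
The shock moves the curves to qd = 2281 - 2p and qs = 6p - 1629.
New equilibrium: 2281 - 2p = 6p - 1629 ⇒ 3910 = 8p ⇒ p = 488.75, q = 1303.5.
Δq = 1303.5 − 1189 = +114.5.

+114.5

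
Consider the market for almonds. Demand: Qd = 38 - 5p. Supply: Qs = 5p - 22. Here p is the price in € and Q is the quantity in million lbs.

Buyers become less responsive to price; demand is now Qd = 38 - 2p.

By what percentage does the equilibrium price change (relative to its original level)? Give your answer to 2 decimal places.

+42.86

Before the shock: 38 - 5p = 5p - 22 ⇒ 60 = 10p ⇒ p = 6, Q = 8.
After the shift, demand is Qd = 38 - 2p and supply is Qs = 5p - 22.
Equate the new curves: 38 - 2p = 5p - 22, giving 60 = 7p, p = 60/7 ≈ 8.5714, Q = 146/7 ≈ 20.8571.
%Δp = (8.5714 − 6) / 6 × 100 = +42.86%.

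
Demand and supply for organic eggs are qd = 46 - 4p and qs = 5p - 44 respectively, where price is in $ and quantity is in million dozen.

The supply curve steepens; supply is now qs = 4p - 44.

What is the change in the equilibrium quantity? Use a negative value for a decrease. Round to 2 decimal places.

-5.00

Original equilibrium: 46 - 4p = 5p - 44 gives 90 = 9p, so p = 10 and q = 6.
The new curves are qd = 46 - 4p (demand) and qs = 4p - 44 (supply).
Setting them equal: 46 - 4p = 4p - 44 → 90 = 8p, so p = 11.25 and q = 1.
Δq = 1 − 6 = -5.00.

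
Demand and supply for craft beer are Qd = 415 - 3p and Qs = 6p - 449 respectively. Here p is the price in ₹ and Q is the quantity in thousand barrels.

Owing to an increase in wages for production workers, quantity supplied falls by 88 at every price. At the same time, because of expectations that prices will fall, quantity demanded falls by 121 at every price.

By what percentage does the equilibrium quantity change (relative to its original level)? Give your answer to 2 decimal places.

-86.61

Solve the original market: 415 - 3p = 6p - 449, hence p = 96 and Q = 127.
With the change applied: demand Qd = 294 - 3p, supply Qs = 6p - 537.
Setting them equal: 294 - 3p = 6p - 537 → 831 = 9p, so p = 277/3 ≈ 92.3333 and Q = 17.
%ΔQ = (17 − 127) / 127 × 100 = -86.61%.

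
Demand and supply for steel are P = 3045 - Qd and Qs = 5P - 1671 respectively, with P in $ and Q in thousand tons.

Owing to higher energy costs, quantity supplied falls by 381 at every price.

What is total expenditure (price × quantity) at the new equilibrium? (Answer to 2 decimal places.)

Initially, 3045 - P = 5P - 1671, so 4716 = 6P and P = 786, Q = 2259.
With the change applied: demand Qd = 3045 - P, supply Qs = 5P - 2052.
Equate the new curves: 3045 - P = 5P - 2052, giving 5097 = 6P, P = 849.5, Q = 2195.5.
New expenditure = 849.5 × 2195.5 = 1865077.25.

1865077.25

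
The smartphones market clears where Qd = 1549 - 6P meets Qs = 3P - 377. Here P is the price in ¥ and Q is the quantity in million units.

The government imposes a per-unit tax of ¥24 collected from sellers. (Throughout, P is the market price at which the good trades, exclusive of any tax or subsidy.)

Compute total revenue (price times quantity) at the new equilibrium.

48174

Before the shock: 1549 - 6P = 3P - 377 ⇒ 1926 = 9P ⇒ P = 214, Q = 265.
Since sellers keep the price net of the tax, the effective supply curve becomes Qs = 3P - 449.
Clearing the new market: 1549 - 6P = 3P - 449, so P = 222 and Q = 217.
New expenditure = 222 × 217 = 48174.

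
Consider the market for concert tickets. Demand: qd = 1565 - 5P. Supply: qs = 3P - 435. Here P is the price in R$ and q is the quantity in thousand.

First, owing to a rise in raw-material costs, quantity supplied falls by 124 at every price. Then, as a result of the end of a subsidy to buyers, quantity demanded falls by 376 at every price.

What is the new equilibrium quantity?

96.5

Solve the original market: 1565 - 5P = 3P - 435, hence P = 250 and q = 315.
After the shift, demand is qd = 1189 - 5P and supply is qs = 3P - 559.
Clearing the new market: 1189 - 5P = 3P - 559, so P = 218.5 and q = 96.5.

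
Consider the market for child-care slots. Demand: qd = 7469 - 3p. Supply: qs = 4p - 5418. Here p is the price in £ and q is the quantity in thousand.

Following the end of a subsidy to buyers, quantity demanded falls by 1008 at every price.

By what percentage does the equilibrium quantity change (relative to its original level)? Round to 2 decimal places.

-29.60

Initially, 7469 - 3p = 4p - 5418, so 12887 = 7p and p = 1841, q = 1946.
The new curves are qd = 6461 - 3p (demand) and qs = 4p - 5418 (supply).
Setting them equal: 6461 - 3p = 4p - 5418 → 11879 = 7p, so p = 1697 and q = 1370.
%Δq = (1370 − 1946) / 1946 × 100 = -29.60%.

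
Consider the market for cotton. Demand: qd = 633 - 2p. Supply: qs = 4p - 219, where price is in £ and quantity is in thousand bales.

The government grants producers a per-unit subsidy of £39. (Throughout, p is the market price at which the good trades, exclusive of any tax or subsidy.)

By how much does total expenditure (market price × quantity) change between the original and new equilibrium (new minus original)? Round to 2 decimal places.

-3042.00

Original equilibrium: 633 - 2p = 4p - 219 gives 852 = 6p, so p = 142 and q = 349.
Since sellers receive the price plus the subsidy, the effective supply curve becomes qs = 4p - 63.
New equilibrium: 633 - 2p = 4p - 63 ⇒ 696 = 6p ⇒ p = 116, q = 401.
Expenditure moves from 142×349 = 49558 to 116×401 = 46516; change = -3042.00.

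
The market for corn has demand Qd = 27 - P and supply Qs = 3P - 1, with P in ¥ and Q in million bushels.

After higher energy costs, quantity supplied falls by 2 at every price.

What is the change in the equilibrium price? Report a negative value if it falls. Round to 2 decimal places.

Solve the original market: 27 - P = 3P - 1, hence P = 7 and Q = 20.
With the change applied: demand Qd = 27 - P, supply Qs = 3P - 3.
Clearing the new market: 27 - P = 3P - 3, so P = 7.5 and Q = 19.5.
ΔP = 7.5 − 7 = +0.50.

+0.50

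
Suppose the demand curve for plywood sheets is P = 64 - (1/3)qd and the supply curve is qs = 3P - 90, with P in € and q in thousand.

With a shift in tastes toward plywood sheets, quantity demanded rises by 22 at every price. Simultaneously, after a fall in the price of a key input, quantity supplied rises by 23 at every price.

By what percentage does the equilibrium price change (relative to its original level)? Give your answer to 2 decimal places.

Initially, 192 - 3P = 3P - 90, so 282 = 6P and P = 47, q = 51.
With the change applied: demand qd = 214 - 3P, supply qs = 3P - 67.
New equilibrium: 214 - 3P = 3P - 67 ⇒ 281 = 6P ⇒ P = 281/6 ≈ 46.8333, q = 73.5.
%ΔP = (46.8333 − 47) / 47 × 100 = -0.35%.

-0.35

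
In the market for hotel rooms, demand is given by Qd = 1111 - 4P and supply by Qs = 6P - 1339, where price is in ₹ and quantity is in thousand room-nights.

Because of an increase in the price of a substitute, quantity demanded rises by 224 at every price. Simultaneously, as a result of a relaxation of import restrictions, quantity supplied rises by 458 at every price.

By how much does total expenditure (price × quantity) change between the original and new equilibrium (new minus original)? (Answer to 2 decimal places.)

+67314.76

Before the shock: 1111 - 4P = 6P - 1339 ⇒ 2450 = 10P ⇒ P = 245, Q = 131.
The shock moves the curves to Qd = 1335 - 4P and Qs = 6P - 881.
New equilibrium: 1335 - 4P = 6P - 881 ⇒ 2216 = 10P ⇒ P = 221.6, Q = 448.6.
Expenditure moves from 245×131 = 32095 to 221.6×448.6 = 99409.76; change = +67314.76.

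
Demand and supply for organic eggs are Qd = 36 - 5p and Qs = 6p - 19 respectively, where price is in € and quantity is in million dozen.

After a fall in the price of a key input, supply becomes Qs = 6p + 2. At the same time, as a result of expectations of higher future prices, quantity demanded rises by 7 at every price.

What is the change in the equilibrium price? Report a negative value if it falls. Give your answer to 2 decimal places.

Original equilibrium: 36 - 5p = 6p - 19 gives 55 = 11p, so p = 5 and Q = 11.
The shock moves the curves to Qd = 43 - 5p and Qs = 6p + 2.
Clearing the new market: 43 - 5p = 6p + 2, so p = 41/11 ≈ 3.7273 and Q = 268/11 ≈ 24.3636.
Δp = 3.7273 − 5 = -1.27.

-1.27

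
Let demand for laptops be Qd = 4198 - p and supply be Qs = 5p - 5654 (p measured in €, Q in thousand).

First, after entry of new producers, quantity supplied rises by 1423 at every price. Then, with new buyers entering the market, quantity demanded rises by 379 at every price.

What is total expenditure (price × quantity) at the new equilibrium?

4564012

Solve the original market: 4198 - p = 5p - 5654, hence p = 1642 and Q = 2556.
After the shift, demand is Qd = 4577 - p and supply is Qs = 5p - 4231.
Equate the new curves: 4577 - p = 5p - 4231, giving 8808 = 6p, p = 1468, Q = 3109.
New expenditure = 1468 × 3109 = 4564012.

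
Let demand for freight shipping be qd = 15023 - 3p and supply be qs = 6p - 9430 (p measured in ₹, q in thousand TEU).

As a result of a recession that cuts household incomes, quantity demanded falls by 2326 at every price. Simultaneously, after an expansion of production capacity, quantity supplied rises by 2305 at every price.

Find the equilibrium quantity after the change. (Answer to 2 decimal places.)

6089.67

Before the shock: 15023 - 3p = 6p - 9430 ⇒ 24453 = 9p ⇒ p = 2717, q = 6872.
After the shift, demand is qd = 12697 - 3p and supply is qs = 6p - 7125.
Setting them equal: 12697 - 3p = 6p - 7125 → 19822 = 9p, so p = 19822/9 ≈ 2202.4444 and q = 18269/3 ≈ 6089.6667.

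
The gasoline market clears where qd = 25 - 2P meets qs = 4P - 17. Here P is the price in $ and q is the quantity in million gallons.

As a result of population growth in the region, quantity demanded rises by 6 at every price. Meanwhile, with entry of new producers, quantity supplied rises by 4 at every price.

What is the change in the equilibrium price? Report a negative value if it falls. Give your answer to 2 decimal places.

Before the shock: 25 - 2P = 4P - 17 ⇒ 42 = 6P ⇒ P = 7, q = 11.
The shock moves the curves to qd = 31 - 2P and qs = 4P - 13.
Clearing the new market: 31 - 2P = 4P - 13, so P = 22/3 ≈ 7.3333 and q = 49/3 ≈ 16.3333.
ΔP = 7.3333 − 7 = +0.33.

+0.33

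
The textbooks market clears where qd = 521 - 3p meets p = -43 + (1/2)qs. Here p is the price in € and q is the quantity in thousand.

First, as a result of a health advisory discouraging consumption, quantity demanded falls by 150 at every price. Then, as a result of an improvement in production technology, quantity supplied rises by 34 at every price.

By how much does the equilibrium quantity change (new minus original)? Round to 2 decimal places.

Before the shock: 521 - 3p = 2p + 86 ⇒ 435 = 5p ⇒ p = 87, q = 260.
The new curves are qd = 371 - 3p (demand) and qs = 2p + 120 (supply).
Setting them equal: 371 - 3p = 2p + 120 → 251 = 5p, so p = 50.2 and q = 220.4.
Δq = 220.4 − 260 = -39.60.

-39.60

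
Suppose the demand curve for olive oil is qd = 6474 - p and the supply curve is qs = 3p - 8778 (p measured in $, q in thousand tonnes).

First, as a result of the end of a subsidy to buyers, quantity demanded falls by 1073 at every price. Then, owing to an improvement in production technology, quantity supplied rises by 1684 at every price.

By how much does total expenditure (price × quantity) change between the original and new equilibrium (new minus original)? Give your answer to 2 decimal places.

-3032833.31

Solve the original market: 6474 - p = 3p - 8778, hence p = 3813 and q = 2661.
After the shift, demand is qd = 5401 - p and supply is qs = 3p - 7094.
Clearing the new market: 5401 - p = 3p - 7094, so p = 3123.75 and q = 2277.25.
Expenditure moves from 3813×2661 = 10146393 to 3123.75×2277.25 = 7113559.6875; change = -3032833.31.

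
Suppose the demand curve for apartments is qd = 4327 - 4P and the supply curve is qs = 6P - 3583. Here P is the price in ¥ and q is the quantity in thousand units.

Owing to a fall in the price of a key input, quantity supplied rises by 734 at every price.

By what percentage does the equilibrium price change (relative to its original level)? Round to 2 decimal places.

-9.28

Solve the original market: 4327 - 4P = 6P - 3583, hence P = 791 and q = 1163.
After the shift, demand is qd = 4327 - 4P and supply is qs = 6P - 2849.
Equate the new curves: 4327 - 4P = 6P - 2849, giving 7176 = 10P, P = 717.6, q = 1456.6.
%ΔP = (717.6 − 791) / 791 × 100 = -9.28%.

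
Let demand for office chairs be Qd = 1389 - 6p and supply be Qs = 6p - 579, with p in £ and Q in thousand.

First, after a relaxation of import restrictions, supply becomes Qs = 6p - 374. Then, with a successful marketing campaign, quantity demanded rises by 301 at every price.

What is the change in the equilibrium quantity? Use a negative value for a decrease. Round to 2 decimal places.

Solve the original market: 1389 - 6p = 6p - 579, hence p = 164 and Q = 405.
After the shift, demand is Qd = 1690 - 6p and supply is Qs = 6p - 374.
Equate the new curves: 1690 - 6p = 6p - 374, giving 2064 = 12p, p = 172, Q = 658.
ΔQ = 658 − 405 = +253.00.

+253.00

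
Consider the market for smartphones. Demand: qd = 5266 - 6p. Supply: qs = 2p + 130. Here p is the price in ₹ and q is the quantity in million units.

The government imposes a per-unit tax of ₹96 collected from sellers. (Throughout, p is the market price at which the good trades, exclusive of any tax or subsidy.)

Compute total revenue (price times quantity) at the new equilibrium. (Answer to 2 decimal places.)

845820.00

Before the shock: 5266 - 6p = 2p + 130 ⇒ 5136 = 8p ⇒ p = 642, q = 1414.
Since sellers keep the price net of the tax, the effective supply curve becomes qs = 2p - 62.
Equate the new curves: 5266 - 6p = 2p - 62, giving 5328 = 8p, p = 666, q = 1270.
New expenditure = 666 × 1270 = 845820.00.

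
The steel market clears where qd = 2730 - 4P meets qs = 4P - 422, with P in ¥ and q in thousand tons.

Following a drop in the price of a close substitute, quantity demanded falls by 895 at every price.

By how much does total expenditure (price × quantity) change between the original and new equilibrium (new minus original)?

-255354.6875

Before the shock: 2730 - 4P = 4P - 422 ⇒ 3152 = 8P ⇒ P = 394, q = 1154.
After the shift, demand is qd = 1835 - 4P and supply is qs = 4P - 422.
Setting them equal: 1835 - 4P = 4P - 422 → 2257 = 8P, so P = 282.125 and q = 706.5.
Expenditure moves from 394×1154 = 454676 to 282.125×706.5 = 199321.3125; change = -255354.6875.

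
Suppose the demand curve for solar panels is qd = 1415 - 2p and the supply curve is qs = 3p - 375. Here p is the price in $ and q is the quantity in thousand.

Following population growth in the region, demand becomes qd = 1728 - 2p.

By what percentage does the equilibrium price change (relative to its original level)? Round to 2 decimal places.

+17.49

Before the shock: 1415 - 2p = 3p - 375 ⇒ 1790 = 5p ⇒ p = 358, q = 699.
The shock moves the curves to qd = 1728 - 2p and qs = 3p - 375.
Clearing the new market: 1728 - 2p = 3p - 375, so p = 420.6 and q = 886.8.
%Δp = (420.6 − 358) / 358 × 100 = +17.49%.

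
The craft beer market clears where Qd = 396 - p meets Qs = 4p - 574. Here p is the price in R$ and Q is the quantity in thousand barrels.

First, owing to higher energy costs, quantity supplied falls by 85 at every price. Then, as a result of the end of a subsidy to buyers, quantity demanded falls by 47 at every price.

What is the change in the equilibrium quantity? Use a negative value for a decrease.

-54.6

Solve the original market: 396 - p = 4p - 574, hence p = 194 and Q = 202.
With the change applied: demand Qd = 349 - p, supply Qs = 4p - 659.
Clearing the new market: 349 - p = 4p - 659, so p = 201.6 and Q = 147.4.
ΔQ = 147.4 − 202 = -54.6.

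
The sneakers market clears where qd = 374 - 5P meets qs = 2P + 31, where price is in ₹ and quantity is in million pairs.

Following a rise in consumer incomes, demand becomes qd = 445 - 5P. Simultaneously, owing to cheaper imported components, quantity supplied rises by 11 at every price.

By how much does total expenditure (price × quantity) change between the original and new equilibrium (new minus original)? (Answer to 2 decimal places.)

Solve the original market: 374 - 5P = 2P + 31, hence P = 49 and q = 129.
With the change applied: demand qd = 445 - 5P, supply qs = 2P + 42.
Equate the new curves: 445 - 5P = 2P + 42, giving 403 = 7P, P = 403/7 ≈ 57.5714, q = 1100/7 ≈ 157.1429.
Expenditure moves from 49×129 = 6321 to 57.5714×157.1429 = 9046.9388; change = +2725.94.

+2725.94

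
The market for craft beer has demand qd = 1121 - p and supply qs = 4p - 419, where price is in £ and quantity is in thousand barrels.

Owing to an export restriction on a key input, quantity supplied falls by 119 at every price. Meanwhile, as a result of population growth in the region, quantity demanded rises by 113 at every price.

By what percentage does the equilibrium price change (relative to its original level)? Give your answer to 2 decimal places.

Initially, 1121 - p = 4p - 419, so 1540 = 5p and p = 308, q = 813.
After the shift, demand is qd = 1234 - p and supply is qs = 4p - 538.
Setting them equal: 1234 - p = 4p - 538 → 1772 = 5p, so p = 354.4 and q = 879.6.
%Δp = (354.4 − 308) / 308 × 100 = +15.06%.

+15.06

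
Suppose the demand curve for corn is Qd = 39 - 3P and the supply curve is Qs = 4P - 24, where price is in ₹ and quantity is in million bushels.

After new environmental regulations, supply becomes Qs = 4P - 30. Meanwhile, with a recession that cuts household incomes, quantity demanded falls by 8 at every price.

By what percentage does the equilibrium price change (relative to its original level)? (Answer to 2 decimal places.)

-3.17

Original equilibrium: 39 - 3P = 4P - 24 gives 63 = 7P, so P = 9 and Q = 12.
With the change applied: demand Qd = 31 - 3P, supply Qs = 4P - 30.
New equilibrium: 31 - 3P = 4P - 30 ⇒ 61 = 7P ⇒ P = 61/7 ≈ 8.7143, Q = 34/7 ≈ 4.8571.
%ΔP = (8.7143 − 9) / 9 × 100 = -3.17%.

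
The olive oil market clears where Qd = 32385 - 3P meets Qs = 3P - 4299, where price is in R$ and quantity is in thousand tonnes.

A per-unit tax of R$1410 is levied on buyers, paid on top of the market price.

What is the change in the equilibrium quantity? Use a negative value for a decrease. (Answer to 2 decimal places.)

Before the shock: 32385 - 3P = 3P - 4299 ⇒ 36684 = 6P ⇒ P = 6114, Q = 14043.
Since buyers pay the price plus the tax, the effective demand curve becomes Qd = 28155 - 3P.
Clearing the new market: 28155 - 3P = 3P - 4299, so P = 5409 and Q = 11928.
ΔQ = 11928 − 14043 = -2115.00.

-2115.00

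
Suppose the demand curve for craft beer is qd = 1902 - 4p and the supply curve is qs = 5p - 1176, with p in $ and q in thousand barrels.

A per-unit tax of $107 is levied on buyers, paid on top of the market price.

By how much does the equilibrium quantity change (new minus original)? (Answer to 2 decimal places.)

Solve the original market: 1902 - 4p = 5p - 1176, hence p = 342 and q = 534.
Since buyers pay the price plus the tax, the effective demand curve becomes qd = 1474 - 4p.
New equilibrium: 1474 - 4p = 5p - 1176 ⇒ 2650 = 9p ⇒ p = 2650/9 ≈ 294.4444, q = 2666/9 ≈ 296.2222.
Δq = 296.2222 − 534 = -237.78.

-237.78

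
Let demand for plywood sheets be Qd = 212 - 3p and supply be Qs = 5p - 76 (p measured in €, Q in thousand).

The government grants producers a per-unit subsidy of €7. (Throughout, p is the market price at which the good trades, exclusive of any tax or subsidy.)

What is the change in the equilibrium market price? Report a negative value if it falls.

-4.375

Initially, 212 - 3p = 5p - 76, so 288 = 8p and p = 36, Q = 104.
Since sellers receive the price plus the subsidy, the effective supply curve becomes Qs = 5p - 41.
New equilibrium: 212 - 3p = 5p - 41 ⇒ 253 = 8p ⇒ p = 31.625, Q = 117.125.
Δp = 31.625 − 36 = -4.375.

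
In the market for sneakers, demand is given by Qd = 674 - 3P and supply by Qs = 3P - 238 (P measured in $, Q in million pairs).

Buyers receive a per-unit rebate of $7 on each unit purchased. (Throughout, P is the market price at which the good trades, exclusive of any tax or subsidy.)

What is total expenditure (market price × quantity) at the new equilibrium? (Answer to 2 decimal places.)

35531.75

Original equilibrium: 674 - 3P = 3P - 238 gives 912 = 6P, so P = 152 and Q = 218.
Since buyers' out-of-pocket price is the market price minus the rebate, the effective demand curve becomes Qd = 695 - 3P.
Clearing the new market: 695 - 3P = 3P - 238, so P = 155.5 and Q = 228.5.
New expenditure = 155.5 × 228.5 = 35531.75.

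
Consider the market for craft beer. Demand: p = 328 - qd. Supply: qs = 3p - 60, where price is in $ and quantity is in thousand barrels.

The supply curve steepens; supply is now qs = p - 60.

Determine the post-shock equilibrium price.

Before the shock: 328 - p = 3p - 60 ⇒ 388 = 4p ⇒ p = 97, q = 231.
With the change applied: demand qd = 328 - p, supply qs = p - 60.
Clearing the new market: 328 - p = p - 60, so p = 194 and q = 134.

194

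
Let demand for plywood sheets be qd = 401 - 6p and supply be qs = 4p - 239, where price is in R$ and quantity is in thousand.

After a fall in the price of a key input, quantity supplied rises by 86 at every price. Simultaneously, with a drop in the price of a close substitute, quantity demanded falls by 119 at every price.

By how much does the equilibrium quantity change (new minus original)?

+4

Solve the original market: 401 - 6p = 4p - 239, hence p = 64 and q = 17.
The shock moves the curves to qd = 282 - 6p and qs = 4p - 153.
Equate the new curves: 282 - 6p = 4p - 153, giving 435 = 10p, p = 43.5, q = 21.
Δq = 21 − 17 = +4.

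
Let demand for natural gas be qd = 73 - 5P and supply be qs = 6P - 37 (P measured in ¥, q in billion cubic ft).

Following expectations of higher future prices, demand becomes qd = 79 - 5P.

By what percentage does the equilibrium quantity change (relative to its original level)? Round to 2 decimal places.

Original equilibrium: 73 - 5P = 6P - 37 gives 110 = 11P, so P = 10 and q = 23.
The new curves are qd = 79 - 5P (demand) and qs = 6P - 37 (supply).
Equate the new curves: 79 - 5P = 6P - 37, giving 116 = 11P, P = 116/11 ≈ 10.5455, q = 289/11 ≈ 26.2727.
%Δq = (26.2727 − 23) / 23 × 100 = +14.23%.

+14.23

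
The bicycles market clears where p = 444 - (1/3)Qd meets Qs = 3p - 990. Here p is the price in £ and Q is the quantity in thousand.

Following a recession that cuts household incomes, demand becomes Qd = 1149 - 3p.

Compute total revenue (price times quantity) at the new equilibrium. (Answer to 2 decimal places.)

Solve the original market: 1332 - 3p = 3p - 990, hence p = 387 and Q = 171.
The new curves are Qd = 1149 - 3p (demand) and Qs = 3p - 990 (supply).
New equilibrium: 1149 - 3p = 3p - 990 ⇒ 2139 = 6p ⇒ p = 356.5, Q = 79.5.
New expenditure = 356.5 × 79.5 = 28341.75.

28341.75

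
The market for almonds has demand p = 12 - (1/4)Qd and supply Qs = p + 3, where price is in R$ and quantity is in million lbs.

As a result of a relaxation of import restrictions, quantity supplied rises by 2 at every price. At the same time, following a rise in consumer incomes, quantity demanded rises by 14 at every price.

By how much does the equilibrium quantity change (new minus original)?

Before the shock: 48 - 4p = p + 3 ⇒ 45 = 5p ⇒ p = 9, Q = 12.
After the shift, demand is Qd = 62 - 4p and supply is Qs = p + 5.
Equate the new curves: 62 - 4p = p + 5, giving 57 = 5p, p = 11.4, Q = 16.4.
ΔQ = 16.4 − 12 = +4.4.

+4.4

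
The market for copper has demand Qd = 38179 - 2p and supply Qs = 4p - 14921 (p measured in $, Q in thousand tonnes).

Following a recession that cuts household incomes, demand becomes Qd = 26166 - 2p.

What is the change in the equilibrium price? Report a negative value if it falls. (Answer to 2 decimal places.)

Before the shock: 38179 - 2p = 4p - 14921 ⇒ 53100 = 6p ⇒ p = 8850, Q = 20479.
After the shift, demand is Qd = 26166 - 2p and supply is Qs = 4p - 14921.
Clearing the new market: 26166 - 2p = 4p - 14921, so p = 41087/6 ≈ 6847.8333 and Q = 37411/3 ≈ 12470.3333.
Δp = 6847.8333 − 8850 = -2002.17.

-2002.17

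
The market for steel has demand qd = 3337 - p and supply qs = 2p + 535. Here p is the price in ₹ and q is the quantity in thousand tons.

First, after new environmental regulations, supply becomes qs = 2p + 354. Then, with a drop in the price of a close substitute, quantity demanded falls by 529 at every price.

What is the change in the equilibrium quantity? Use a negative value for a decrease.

-413

Solve the original market: 3337 - p = 2p + 535, hence p = 934 and q = 2403.
The new curves are qd = 2808 - p (demand) and qs = 2p + 354 (supply).
New equilibrium: 2808 - p = 2p + 354 ⇒ 2454 = 3p ⇒ p = 818, q = 1990.
Δq = 1990 − 2403 = -413.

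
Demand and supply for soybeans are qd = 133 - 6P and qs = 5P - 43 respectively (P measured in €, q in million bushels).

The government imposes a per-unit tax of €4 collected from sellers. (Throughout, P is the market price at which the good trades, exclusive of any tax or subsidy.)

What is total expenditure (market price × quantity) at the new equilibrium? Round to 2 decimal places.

464.89

Original equilibrium: 133 - 6P = 5P - 43 gives 176 = 11P, so P = 16 and q = 37.
Since sellers keep the price net of the tax, the effective supply curve becomes qs = 5P - 63.
Clearing the new market: 133 - 6P = 5P - 63, so P = 196/11 ≈ 17.8182 and q = 287/11 ≈ 26.0909.
New expenditure = 17.8182 × 26.0909 = 464.89.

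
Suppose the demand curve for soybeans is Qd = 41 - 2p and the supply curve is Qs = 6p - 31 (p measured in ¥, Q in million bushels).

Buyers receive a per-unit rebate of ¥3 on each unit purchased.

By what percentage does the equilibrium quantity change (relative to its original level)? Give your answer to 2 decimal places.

+19.57

Initially, 41 - 2p = 6p - 31, so 72 = 8p and p = 9, Q = 23.
Since buyers' out-of-pocket price is the market price minus the rebate, the effective demand curve becomes Qd = 47 - 2p.
Setting them equal: 47 - 2p = 6p - 31 → 78 = 8p, so p = 9.75 and Q = 27.5.
%ΔQ = (27.5 − 23) / 23 × 100 = +19.57%.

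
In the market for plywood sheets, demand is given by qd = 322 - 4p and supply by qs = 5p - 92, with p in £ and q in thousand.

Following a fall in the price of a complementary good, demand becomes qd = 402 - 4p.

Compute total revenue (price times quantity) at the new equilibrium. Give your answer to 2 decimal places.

Initially, 322 - 4p = 5p - 92, so 414 = 9p and p = 46, q = 138.
After the shift, demand is qd = 402 - 4p and supply is qs = 5p - 92.
New equilibrium: 402 - 4p = 5p - 92 ⇒ 494 = 9p ⇒ p = 494/9 ≈ 54.8889, q = 1642/9 ≈ 182.4444.
New expenditure = 54.8889 × 182.4444 = 10014.17.

10014.17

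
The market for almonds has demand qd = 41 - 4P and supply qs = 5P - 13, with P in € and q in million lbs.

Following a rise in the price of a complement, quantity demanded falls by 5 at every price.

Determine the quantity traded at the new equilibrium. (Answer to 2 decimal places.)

Initially, 41 - 4P = 5P - 13, so 54 = 9P and P = 6, q = 17.
The new curves are qd = 36 - 4P (demand) and qs = 5P - 13 (supply).
New equilibrium: 36 - 4P = 5P - 13 ⇒ 49 = 9P ⇒ P = 49/9 ≈ 5.4444, q = 128/9 ≈ 14.2222.

14.22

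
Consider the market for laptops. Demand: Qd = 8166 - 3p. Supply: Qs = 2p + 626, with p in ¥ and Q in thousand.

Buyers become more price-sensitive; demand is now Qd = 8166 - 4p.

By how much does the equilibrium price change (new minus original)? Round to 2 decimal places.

-251.33

Initially, 8166 - 3p = 2p + 626, so 7540 = 5p and p = 1508, Q = 3642.
After the shift, demand is Qd = 8166 - 4p and supply is Qs = 2p + 626.
Equate the new curves: 8166 - 4p = 2p + 626, giving 7540 = 6p, p = 3770/3 ≈ 1256.6667, Q = 9418/3 ≈ 3139.3333.
Δp = 1256.6667 − 1508 = -251.33.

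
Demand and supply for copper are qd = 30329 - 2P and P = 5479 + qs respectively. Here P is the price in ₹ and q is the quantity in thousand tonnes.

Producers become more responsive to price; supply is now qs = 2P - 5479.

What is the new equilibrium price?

Initially, 30329 - 2P = P - 5479, so 35808 = 3P and P = 11936, q = 6457.
With the change applied: demand qd = 30329 - 2P, supply qs = 2P - 5479.
New equilibrium: 30329 - 2P = 2P - 5479 ⇒ 35808 = 4P ⇒ P = 8952, q = 12425.

8952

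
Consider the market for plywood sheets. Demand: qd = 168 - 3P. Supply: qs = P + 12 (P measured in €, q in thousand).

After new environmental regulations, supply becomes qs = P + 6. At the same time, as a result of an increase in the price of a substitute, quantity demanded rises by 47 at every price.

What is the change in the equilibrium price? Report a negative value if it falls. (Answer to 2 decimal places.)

Original equilibrium: 168 - 3P = P + 12 gives 156 = 4P, so P = 39 and q = 51.
With the change applied: demand qd = 215 - 3P, supply qs = P + 6.
Clearing the new market: 215 - 3P = P + 6, so P = 52.25 and q = 58.25.
ΔP = 52.25 − 39 = +13.25.

+13.25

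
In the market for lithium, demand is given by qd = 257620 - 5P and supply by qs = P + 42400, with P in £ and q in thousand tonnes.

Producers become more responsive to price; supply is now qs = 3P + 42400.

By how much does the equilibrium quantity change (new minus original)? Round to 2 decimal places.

+44837.50

Before the shock: 257620 - 5P = P + 42400 ⇒ 215220 = 6P ⇒ P = 35870, q = 78270.
The shock moves the curves to qd = 257620 - 5P and qs = 3P + 42400.
Setting them equal: 257620 - 5P = 3P + 42400 → 215220 = 8P, so P = 26902.5 and q = 123107.5.
Δq = 123107.5 − 78270 = +44837.50.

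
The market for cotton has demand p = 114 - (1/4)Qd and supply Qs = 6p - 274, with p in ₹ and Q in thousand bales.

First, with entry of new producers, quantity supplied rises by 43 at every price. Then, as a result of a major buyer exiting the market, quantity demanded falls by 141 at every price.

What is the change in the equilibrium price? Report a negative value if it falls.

Solve the original market: 456 - 4p = 6p - 274, hence p = 73 and Q = 164.
After the shift, demand is Qd = 315 - 4p and supply is Qs = 6p - 231.
Clearing the new market: 315 - 4p = 6p - 231, so p = 54.6 and Q = 96.6.
Δp = 54.6 − 73 = -18.4.

-18.4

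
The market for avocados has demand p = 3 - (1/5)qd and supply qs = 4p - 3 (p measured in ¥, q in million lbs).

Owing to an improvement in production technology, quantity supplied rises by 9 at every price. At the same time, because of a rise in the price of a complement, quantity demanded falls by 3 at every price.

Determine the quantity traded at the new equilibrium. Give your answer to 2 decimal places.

8.67

Before the shock: 15 - 5p = 4p - 3 ⇒ 18 = 9p ⇒ p = 2, q = 5.
The new curves are qd = 12 - 5p (demand) and qs = 4p + 6 (supply).
Equate the new curves: 12 - 5p = 4p + 6, giving 6 = 9p, p = 2/3 ≈ 0.6667, q = 26/3 ≈ 8.6667.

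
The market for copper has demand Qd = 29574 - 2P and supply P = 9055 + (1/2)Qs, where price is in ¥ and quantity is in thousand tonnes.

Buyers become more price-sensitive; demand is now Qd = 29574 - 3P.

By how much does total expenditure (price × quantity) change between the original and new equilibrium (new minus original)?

Original equilibrium: 29574 - 2P = 2P - 18110 gives 47684 = 4P, so P = 11921 and Q = 5732.
With the change applied: demand Qd = 29574 - 3P, supply Qs = 2P - 18110.
New equilibrium: 29574 - 3P = 2P - 18110 ⇒ 47684 = 5P ⇒ P = 9536.8, Q = 963.6.
Expenditure moves from 11921×5732 = 68331172 to 9536.8×963.6 = 9189660.48; change = -59141511.52.

-59141511.52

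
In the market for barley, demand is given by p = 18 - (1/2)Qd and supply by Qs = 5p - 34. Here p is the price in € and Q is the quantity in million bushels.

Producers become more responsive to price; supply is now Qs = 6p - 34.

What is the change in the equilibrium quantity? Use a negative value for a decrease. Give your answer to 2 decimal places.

+2.50

Initially, 36 - 2p = 5p - 34, so 70 = 7p and p = 10, Q = 16.
The shock moves the curves to Qd = 36 - 2p and Qs = 6p - 34.
New equilibrium: 36 - 2p = 6p - 34 ⇒ 70 = 8p ⇒ p = 8.75, Q = 18.5.
ΔQ = 18.5 − 16 = +2.50.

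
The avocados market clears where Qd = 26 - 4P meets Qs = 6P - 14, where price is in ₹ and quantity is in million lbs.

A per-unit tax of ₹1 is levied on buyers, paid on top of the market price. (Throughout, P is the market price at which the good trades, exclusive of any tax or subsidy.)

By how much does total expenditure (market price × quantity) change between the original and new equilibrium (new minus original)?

-12.64

Solve the original market: 26 - 4P = 6P - 14, hence P = 4 and Q = 10.
Since buyers pay the price plus the tax, the effective demand curve becomes Qd = 22 - 4P.
Setting them equal: 22 - 4P = 6P - 14 → 36 = 10P, so P = 3.6 and Q = 7.6.
Expenditure moves from 4×10 = 40 to 3.6×7.6 = 27.36; change = -12.64.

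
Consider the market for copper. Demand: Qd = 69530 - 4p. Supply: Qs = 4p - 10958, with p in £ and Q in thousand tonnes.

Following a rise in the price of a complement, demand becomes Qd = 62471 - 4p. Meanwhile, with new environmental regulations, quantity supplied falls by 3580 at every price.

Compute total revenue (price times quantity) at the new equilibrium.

230704524.8125

Solve the original market: 69530 - 4p = 4p - 10958, hence p = 10061 and Q = 29286.
The new curves are Qd = 62471 - 4p (demand) and Qs = 4p - 14538 (supply).
Equate the new curves: 62471 - 4p = 4p - 14538, giving 77009 = 8p, p = 9626.125, Q = 23966.5.
New expenditure = 9626.125 × 23966.5 = 230704524.8125.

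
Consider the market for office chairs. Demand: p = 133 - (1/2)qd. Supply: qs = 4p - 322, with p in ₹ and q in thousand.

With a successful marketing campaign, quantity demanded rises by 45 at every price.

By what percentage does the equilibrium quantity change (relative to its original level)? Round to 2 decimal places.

Before the shock: 266 - 2p = 4p - 322 ⇒ 588 = 6p ⇒ p = 98, q = 70.
With the change applied: demand qd = 311 - 2p, supply qs = 4p - 322.
Setting them equal: 311 - 2p = 4p - 322 → 633 = 6p, so p = 105.5 and q = 100.
%Δq = (100 − 70) / 70 × 100 = +42.86%.

+42.86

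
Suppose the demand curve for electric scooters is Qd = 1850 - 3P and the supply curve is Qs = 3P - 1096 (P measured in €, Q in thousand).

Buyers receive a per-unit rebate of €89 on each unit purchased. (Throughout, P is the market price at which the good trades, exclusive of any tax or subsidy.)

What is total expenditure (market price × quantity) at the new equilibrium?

Solve the original market: 1850 - 3P = 3P - 1096, hence P = 491 and Q = 377.
Since buyers' out-of-pocket price is the market price minus the rebate, the effective demand curve becomes Qd = 2117 - 3P.
Equate the new curves: 2117 - 3P = 3P - 1096, giving 3213 = 6P, P = 535.5, Q = 510.5.
New expenditure = 535.5 × 510.5 = 273372.75.

273372.75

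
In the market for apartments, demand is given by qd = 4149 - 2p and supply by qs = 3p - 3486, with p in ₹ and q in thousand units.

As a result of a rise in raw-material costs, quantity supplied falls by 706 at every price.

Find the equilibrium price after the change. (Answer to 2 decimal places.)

1668.20

Solve the original market: 4149 - 2p = 3p - 3486, hence p = 1527 and q = 1095.
The shock moves the curves to qd = 4149 - 2p and qs = 3p - 4192.
Setting them equal: 4149 - 2p = 3p - 4192 → 8341 = 5p, so p = 1668.2 and q = 812.6.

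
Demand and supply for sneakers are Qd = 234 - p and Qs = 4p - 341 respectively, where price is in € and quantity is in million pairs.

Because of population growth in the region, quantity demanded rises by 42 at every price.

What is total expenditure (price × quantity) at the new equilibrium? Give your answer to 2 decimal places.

18830.84

Solve the original market: 234 - p = 4p - 341, hence p = 115 and Q = 119.
With the change applied: demand Qd = 276 - p, supply Qs = 4p - 341.
New equilibrium: 276 - p = 4p - 341 ⇒ 617 = 5p ⇒ p = 123.4, Q = 152.6.
New expenditure = 123.4 × 152.6 = 18830.84.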